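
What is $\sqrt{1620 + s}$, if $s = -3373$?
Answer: $i \sqrt{1753} \approx 41.869 i$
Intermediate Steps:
$\sqrt{1620 + s} = \sqrt{1620 - 3373} = \sqrt{-1753} = i \sqrt{1753}$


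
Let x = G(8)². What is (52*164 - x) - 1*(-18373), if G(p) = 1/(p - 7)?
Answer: 26900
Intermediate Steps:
G(p) = 1/(-7 + p)
x = 1 (x = (1/(-7 + 8))² = (1/1)² = 1² = 1)
(52*164 - x) - 1*(-18373) = (52*164 - 1*1) - 1*(-18373) = (8528 - 1) + 18373 = 8527 + 18373 = 26900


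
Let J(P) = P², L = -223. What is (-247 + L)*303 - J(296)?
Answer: -230026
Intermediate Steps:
(-247 + L)*303 - J(296) = (-247 - 223)*303 - 1*296² = -470*303 - 1*87616 = -142410 - 87616 = -230026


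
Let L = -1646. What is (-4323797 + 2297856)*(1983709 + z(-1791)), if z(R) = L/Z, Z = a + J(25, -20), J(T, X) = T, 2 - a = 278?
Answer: -1008741560886305/251 ≈ -4.0189e+12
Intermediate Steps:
a = -276 (a = 2 - 1*278 = 2 - 278 = -276)
Z = -251 (Z = -276 + 25 = -251)
z(R) = 1646/251 (z(R) = -1646/(-251) = -1646*(-1/251) = 1646/251)
(-4323797 + 2297856)*(1983709 + z(-1791)) = (-4323797 + 2297856)*(1983709 + 1646/251) = -2025941*497912605/251 = -1008741560886305/251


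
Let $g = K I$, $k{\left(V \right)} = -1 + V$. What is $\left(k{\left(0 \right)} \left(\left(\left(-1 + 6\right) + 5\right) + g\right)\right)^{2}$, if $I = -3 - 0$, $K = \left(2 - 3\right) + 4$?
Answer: $1$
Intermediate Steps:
$K = 3$ ($K = -1 + 4 = 3$)
$I = -3$ ($I = -3 + 0 = -3$)
$g = -9$ ($g = 3 \left(-3\right) = -9$)
$\left(k{\left(0 \right)} \left(\left(\left(-1 + 6\right) + 5\right) + g\right)\right)^{2} = \left(\left(-1 + 0\right) \left(\left(\left(-1 + 6\right) + 5\right) - 9\right)\right)^{2} = \left(- (\left(5 + 5\right) - 9)\right)^{2} = \left(- (10 - 9)\right)^{2} = \left(\left(-1\right) 1\right)^{2} = \left(-1\right)^{2} = 1$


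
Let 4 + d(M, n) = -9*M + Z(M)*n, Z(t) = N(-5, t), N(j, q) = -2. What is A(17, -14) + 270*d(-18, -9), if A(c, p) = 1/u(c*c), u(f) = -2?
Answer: 95039/2 ≈ 47520.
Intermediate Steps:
Z(t) = -2
d(M, n) = -4 - 9*M - 2*n (d(M, n) = -4 + (-9*M - 2*n) = -4 - 9*M - 2*n)
A(c, p) = -½ (A(c, p) = 1/(-2) = -½)
A(17, -14) + 270*d(-18, -9) = -½ + 270*(-4 - 9*(-18) - 2*(-9)) = -½ + 270*(-4 + 162 + 18) = -½ + 270*176 = -½ + 47520 = 95039/2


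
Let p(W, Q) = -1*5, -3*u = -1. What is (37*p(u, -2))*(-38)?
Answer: 7030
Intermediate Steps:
u = ⅓ (u = -⅓*(-1) = ⅓ ≈ 0.33333)
p(W, Q) = -5
(37*p(u, -2))*(-38) = (37*(-5))*(-38) = -185*(-38) = 7030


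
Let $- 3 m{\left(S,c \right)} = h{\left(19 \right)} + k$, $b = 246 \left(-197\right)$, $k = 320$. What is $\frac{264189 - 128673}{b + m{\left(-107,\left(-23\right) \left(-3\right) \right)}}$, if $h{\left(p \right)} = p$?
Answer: $- \frac{135516}{48575} \approx -2.7898$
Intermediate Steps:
$b = -48462$
$m{\left(S,c \right)} = -113$ ($m{\left(S,c \right)} = - \frac{19 + 320}{3} = \left(- \frac{1}{3}\right) 339 = -113$)
$\frac{264189 - 128673}{b + m{\left(-107,\left(-23\right) \left(-3\right) \right)}} = \frac{264189 - 128673}{-48462 - 113} = \frac{135516}{-48575} = 135516 \left(- \frac{1}{48575}\right) = - \frac{135516}{48575}$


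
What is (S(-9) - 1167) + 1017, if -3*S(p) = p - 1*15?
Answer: -142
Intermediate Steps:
S(p) = 5 - p/3 (S(p) = -(p - 1*15)/3 = -(p - 15)/3 = -(-15 + p)/3 = 5 - p/3)
(S(-9) - 1167) + 1017 = ((5 - ⅓*(-9)) - 1167) + 1017 = ((5 + 3) - 1167) + 1017 = (8 - 1167) + 1017 = -1159 + 1017 = -142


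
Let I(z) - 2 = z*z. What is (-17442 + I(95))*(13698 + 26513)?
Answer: -338375565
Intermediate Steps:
I(z) = 2 + z² (I(z) = 2 + z*z = 2 + z²)
(-17442 + I(95))*(13698 + 26513) = (-17442 + (2 + 95²))*(13698 + 26513) = (-17442 + (2 + 9025))*40211 = (-17442 + 9027)*40211 = -8415*40211 = -338375565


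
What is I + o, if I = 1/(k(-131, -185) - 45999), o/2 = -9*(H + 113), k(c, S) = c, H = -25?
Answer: -73069921/46130 ≈ -1584.0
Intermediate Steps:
o = -1584 (o = 2*(-9*(-25 + 113)) = 2*(-9*88) = 2*(-792) = -1584)
I = -1/46130 (I = 1/(-131 - 45999) = 1/(-46130) = -1/46130 ≈ -2.1678e-5)
I + o = -1/46130 - 1584 = -73069921/46130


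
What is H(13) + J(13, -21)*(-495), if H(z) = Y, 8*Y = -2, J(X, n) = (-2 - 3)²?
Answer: -49501/4 ≈ -12375.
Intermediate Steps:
J(X, n) = 25 (J(X, n) = (-5)² = 25)
Y = -¼ (Y = (⅛)*(-2) = -¼ ≈ -0.25000)
H(z) = -¼
H(13) + J(13, -21)*(-495) = -¼ + 25*(-495) = -¼ - 12375 = -49501/4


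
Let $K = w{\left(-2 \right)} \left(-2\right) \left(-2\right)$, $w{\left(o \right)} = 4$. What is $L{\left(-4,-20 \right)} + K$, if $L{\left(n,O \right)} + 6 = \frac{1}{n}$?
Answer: $\frac{39}{4} \approx 9.75$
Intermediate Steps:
$L{\left(n,O \right)} = -6 + \frac{1}{n}$
$K = 16$ ($K = 4 \left(-2\right) \left(-2\right) = \left(-8\right) \left(-2\right) = 16$)
$L{\left(-4,-20 \right)} + K = \left(-6 + \frac{1}{-4}\right) + 16 = \left(-6 - \frac{1}{4}\right) + 16 = - \frac{25}{4} + 16 = \frac{39}{4}$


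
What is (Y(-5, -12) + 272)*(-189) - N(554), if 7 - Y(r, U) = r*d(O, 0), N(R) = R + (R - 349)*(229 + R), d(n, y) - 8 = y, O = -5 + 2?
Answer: -221360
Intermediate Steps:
O = -3
d(n, y) = 8 + y
N(R) = R + (-349 + R)*(229 + R)
Y(r, U) = 7 - 8*r (Y(r, U) = 7 - r*(8 + 0) = 7 - r*8 = 7 - 8*r)
(Y(-5, -12) + 272)*(-189) - N(554) = ((7 - 8*(-5)) + 272)*(-189) - (-79921 + 554**2 - 119*554) = ((7 + 40) + 272)*(-189) - (-79921 + 306916 - 65926) = (47 + 272)*(-189) - 1*161069 = 319*(-189) - 161069 = -60291 - 161069 = -221360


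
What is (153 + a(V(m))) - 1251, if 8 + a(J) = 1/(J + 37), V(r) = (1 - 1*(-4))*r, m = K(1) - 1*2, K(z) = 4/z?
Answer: -51981/47 ≈ -1106.0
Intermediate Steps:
m = 2 (m = 4/1 - 1*2 = 4*1 - 2 = 4 - 2 = 2)
V(r) = 5*r (V(r) = (1 + 4)*r = 5*r)
a(J) = -8 + 1/(37 + J) (a(J) = -8 + 1/(J + 37) = -8 + 1/(37 + J))
(153 + a(V(m))) - 1251 = (153 + (-295 - 40*2)/(37 + 5*2)) - 1251 = (153 + (-295 - 8*10)/(37 + 10)) - 1251 = (153 + (-295 - 80)/47) - 1251 = (153 + (1/47)*(-375)) - 1251 = (153 - 375/47) - 1251 = 6816/47 - 1251 = -51981/47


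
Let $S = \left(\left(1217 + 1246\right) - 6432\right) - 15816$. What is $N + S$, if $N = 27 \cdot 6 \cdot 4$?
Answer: $-19137$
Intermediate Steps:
$S = -19785$ ($S = \left(2463 - 6432\right) - 15816 = -3969 - 15816 = -19785$)
$N = 648$ ($N = 162 \cdot 4 = 648$)
$N + S = 648 - 19785 = -19137$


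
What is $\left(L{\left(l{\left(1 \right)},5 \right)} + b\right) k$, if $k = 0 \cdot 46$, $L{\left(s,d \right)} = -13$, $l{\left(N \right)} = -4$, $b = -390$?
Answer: $0$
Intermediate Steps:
$k = 0$
$\left(L{\left(l{\left(1 \right)},5 \right)} + b\right) k = \left(-13 - 390\right) 0 = \left(-403\right) 0 = 0$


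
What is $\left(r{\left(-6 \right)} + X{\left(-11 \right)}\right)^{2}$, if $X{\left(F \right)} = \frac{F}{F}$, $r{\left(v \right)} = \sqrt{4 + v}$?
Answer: $\left(1 + i \sqrt{2}\right)^{2} \approx -1.0 + 2.8284 i$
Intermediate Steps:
$X{\left(F \right)} = 1$
$\left(r{\left(-6 \right)} + X{\left(-11 \right)}\right)^{2} = \left(\sqrt{4 - 6} + 1\right)^{2} = \left(\sqrt{-2} + 1\right)^{2} = \left(i \sqrt{2} + 1\right)^{2} = \left(1 + i \sqrt{2}\right)^{2}$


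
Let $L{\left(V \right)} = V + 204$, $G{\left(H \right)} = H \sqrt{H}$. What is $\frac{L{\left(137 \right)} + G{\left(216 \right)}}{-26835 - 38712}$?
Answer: $- \frac{341}{65547} - \frac{144 \sqrt{6}}{7283} \approx -0.053634$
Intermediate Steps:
$G{\left(H \right)} = H^{\frac{3}{2}}$
$L{\left(V \right)} = 204 + V$
$\frac{L{\left(137 \right)} + G{\left(216 \right)}}{-26835 - 38712} = \frac{\left(204 + 137\right) + 216^{\frac{3}{2}}}{-26835 - 38712} = \frac{341 + 1296 \sqrt{6}}{-65547} = \left(341 + 1296 \sqrt{6}\right) \left(- \frac{1}{65547}\right) = - \frac{341}{65547} - \frac{144 \sqrt{6}}{7283}$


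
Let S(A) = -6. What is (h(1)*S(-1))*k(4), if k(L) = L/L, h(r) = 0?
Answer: 0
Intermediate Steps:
k(L) = 1
(h(1)*S(-1))*k(4) = (0*(-6))*1 = 0*1 = 0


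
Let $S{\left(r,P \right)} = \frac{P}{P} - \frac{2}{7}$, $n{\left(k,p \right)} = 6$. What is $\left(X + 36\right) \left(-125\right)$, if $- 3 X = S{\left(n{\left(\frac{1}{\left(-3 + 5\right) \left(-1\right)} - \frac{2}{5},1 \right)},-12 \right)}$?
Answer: $- \frac{93875}{21} \approx -4470.2$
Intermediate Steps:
$S{\left(r,P \right)} = \frac{5}{7}$ ($S{\left(r,P \right)} = 1 - \frac{2}{7} = \frac{5}{7}$)
$X = - \frac{5}{21}$ ($X = \left(- \frac{1}{3}\right) \frac{5}{7} = - \frac{5}{21} \approx -0.2381$)
$\left(X + 36\right) \left(-125\right) = \left(- \frac{5}{21} + 36\right) \left(-125\right) = \frac{751}{21} \left(-125\right) = - \frac{93875}{21}$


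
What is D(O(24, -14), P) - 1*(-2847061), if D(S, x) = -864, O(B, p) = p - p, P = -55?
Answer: 2846197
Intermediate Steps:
O(B, p) = 0
D(O(24, -14), P) - 1*(-2847061) = -864 - 1*(-2847061) = -864 + 2847061 = 2846197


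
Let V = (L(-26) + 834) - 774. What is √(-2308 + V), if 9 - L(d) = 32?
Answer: I*√2271 ≈ 47.655*I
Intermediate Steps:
L(d) = -23 (L(d) = 9 - 1*32 = 9 - 32 = -23)
V = 37 (V = (-23 + 834) - 774 = 811 - 774 = 37)
√(-2308 + V) = √(-2308 + 37) = √(-2271) = I*√2271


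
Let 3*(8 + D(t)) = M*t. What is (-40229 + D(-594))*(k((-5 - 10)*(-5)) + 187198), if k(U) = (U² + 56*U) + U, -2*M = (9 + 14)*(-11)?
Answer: -12867345832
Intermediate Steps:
M = 253/2 (M = -(9 + 14)*(-11)/2 = -23*(-11)/2 = -½*(-253) = 253/2 ≈ 126.50)
D(t) = -8 + 253*t/6 (D(t) = -8 + (253*t/2)/3 = -8 + 253*t/6)
k(U) = U² + 57*U
(-40229 + D(-594))*(k((-5 - 10)*(-5)) + 187198) = (-40229 + (-8 + (253/6)*(-594)))*(((-5 - 10)*(-5))*(57 + (-5 - 10)*(-5)) + 187198) = (-40229 + (-8 - 25047))*((-15*(-5))*(57 - 15*(-5)) + 187198) = (-40229 - 25055)*(75*(57 + 75) + 187198) = -65284*(75*132 + 187198) = -65284*(9900 + 187198) = -65284*197098 = -12867345832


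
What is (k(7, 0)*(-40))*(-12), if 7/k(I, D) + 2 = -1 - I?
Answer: -336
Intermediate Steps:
k(I, D) = 7/(-3 - I) (k(I, D) = 7/(-2 + (-1 - I)) = 7/(-3 - I))
(k(7, 0)*(-40))*(-12) = (-7/(3 + 7)*(-40))*(-12) = (-7/10*(-40))*(-12) = (-7*1/10*(-40))*(-12) = -7/10*(-40)*(-12) = 28*(-12) = -336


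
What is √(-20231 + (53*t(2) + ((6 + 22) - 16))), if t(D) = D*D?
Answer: 9*I*√247 ≈ 141.45*I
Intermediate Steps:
t(D) = D²
√(-20231 + (53*t(2) + ((6 + 22) - 16))) = √(-20231 + (53*2² + ((6 + 22) - 16))) = √(-20231 + (53*4 + (28 - 16))) = √(-20231 + (212 + 12)) = √(-20231 + 224) = √(-20007) = 9*I*√247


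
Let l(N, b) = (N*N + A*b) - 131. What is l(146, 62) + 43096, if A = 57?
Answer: 67815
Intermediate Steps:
l(N, b) = -131 + N**2 + 57*b (l(N, b) = (N*N + 57*b) - 131 = (N**2 + 57*b) - 131 = -131 + N**2 + 57*b)
l(146, 62) + 43096 = (-131 + 146**2 + 57*62) + 43096 = (-131 + 21316 + 3534) + 43096 = 24719 + 43096 = 67815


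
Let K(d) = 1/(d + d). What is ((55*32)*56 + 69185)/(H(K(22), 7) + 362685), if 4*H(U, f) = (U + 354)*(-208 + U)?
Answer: 1299017280/2666087513 ≈ 0.48724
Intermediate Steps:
K(d) = 1/(2*d)
H(U, f) = (-208 + U)*(354 + U)/4 (H(U, f) = ((U + 354)*(-208 + U))/4 = ((354 + U)*(-208 + U))/4 = ((-208 + U)*(354 + U))/4 = (-208 + U)*(354 + U)/4)
((55*32)*56 + 69185)/(H(K(22), 7) + 362685) = ((55*32)*56 + 69185)/((-18408 + ((1/2)/22)**2/4 + 73*((1/2)/22)/2) + 362685) = (1760*56 + 69185)/((-18408 + ((1/2)*(1/22))**2/4 + 73*((1/2)*(1/22))/2) + 362685) = (98560 + 69185)/((-18408 + (1/44)**2/4 + (73/2)*(1/44)) + 362685) = 167745/((-18408 + (1/4)*(1/1936) + 73/88) + 362685) = 167745/((-18408 + 1/7744 + 73/88) + 362685) = 167745/(-142545127/7744 + 362685) = 167745/(2666087513/7744) = 167745*(7744/2666087513) = 1299017280/2666087513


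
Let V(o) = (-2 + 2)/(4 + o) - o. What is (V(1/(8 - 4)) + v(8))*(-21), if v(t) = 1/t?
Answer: 21/8 ≈ 2.6250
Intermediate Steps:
V(o) = -o (V(o) = 0/(4 + o) - o = 0 - o = -o)
(V(1/(8 - 4)) + v(8))*(-21) = (-1/(8 - 4) + 1/8)*(-21) = (-1/4 + ⅛)*(-21) = (-1*¼ + ⅛)*(-21) = (-¼ + ⅛)*(-21) = -⅛*(-21) = 21/8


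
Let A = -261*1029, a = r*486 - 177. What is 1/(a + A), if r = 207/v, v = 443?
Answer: -443/118953876 ≈ -3.7241e-6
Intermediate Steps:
r = 207/443 ≈ 0.46727
a = 22191/443 (a = (207/443)*486 - 177 = 100602/443 - 177 = 22191/443 ≈ 50.093)
A = -268569
1/(a + A) = 1/(22191/443 - 268569) = 1/(-118953876/443) = -443/118953876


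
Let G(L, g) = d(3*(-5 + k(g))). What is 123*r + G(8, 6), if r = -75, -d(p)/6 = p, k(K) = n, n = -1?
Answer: -9117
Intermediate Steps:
k(K) = -1
d(p) = -6*p
G(L, g) = 108 (G(L, g) = -18*(-5 - 1) = -18*(-6) = -6*(-18) = 108)
123*r + G(8, 6) = 123*(-75) + 108 = -9225 + 108 = -9117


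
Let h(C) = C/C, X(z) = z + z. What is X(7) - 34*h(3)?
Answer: -20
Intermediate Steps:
X(z) = 2*z
h(C) = 1
X(7) - 34*h(3) = 2*7 - 34*1 = 14 - 34 = -20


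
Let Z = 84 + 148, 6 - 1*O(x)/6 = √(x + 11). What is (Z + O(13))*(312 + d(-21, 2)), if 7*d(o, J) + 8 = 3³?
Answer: 590404/7 - 26436*√6/7 ≈ 75093.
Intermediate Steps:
O(x) = 36 - 6*√(11 + x) (O(x) = 36 - 6*√(x + 11) = 36 - 6*√(11 + x))
Z = 232
d(o, J) = 19/7 (d(o, J) = -8/7 + (⅐)*3³ = -8/7 + (⅐)*27 = -8/7 + 27/7 = 19/7)
(Z + O(13))*(312 + d(-21, 2)) = (232 + (36 - 6*√(11 + 13)))*(312 + 19/7) = (232 + (36 - 12*√6))*(2203/7) = (268 - 12*√6)*(2203/7) = 590404/7 - 26436*√6/7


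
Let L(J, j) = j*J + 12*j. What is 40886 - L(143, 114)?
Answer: 23216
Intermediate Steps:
L(J, j) = 12*j + J*j (L(J, j) = J*j + 12*j = 12*j + J*j)
40886 - L(143, 114) = 40886 - 114*(12 + 143) = 40886 - 114*155 = 40886 - 1*17670 = 40886 - 17670 = 23216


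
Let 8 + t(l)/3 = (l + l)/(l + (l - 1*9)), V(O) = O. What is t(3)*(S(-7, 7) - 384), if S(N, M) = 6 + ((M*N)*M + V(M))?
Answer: 21420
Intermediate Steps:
S(N, M) = 6 + M + N*M² (S(N, M) = 6 + ((M*N)*M + M) = 6 + (N*M² + M) = 6 + (M + N*M²) = 6 + M + N*M²)
t(l) = -24 + 6*l/(-9 + 2*l) (t(l) = -24 + 3*((l + l)/(l + (l - 1*9))) = -24 + 3*((2*l)/(l + (l - 9))) = -24 + 3*((2*l)/(l + (-9 + l))) = -24 + 3*((2*l)/(-9 + 2*l)) = -24 + 3*(2*l/(-9 + 2*l)) = -24 + 6*l/(-9 + 2*l))
t(3)*(S(-7, 7) - 384) = (6*(36 - 7*3)/(-9 + 2*3))*((6 + 7 - 7*7²) - 384) = (6*(36 - 21)/(-9 + 6))*((6 + 7 - 7*49) - 384) = (6*15/(-3))*((6 + 7 - 343) - 384) = (6*(-⅓)*15)*(-330 - 384) = -30*(-714) = 21420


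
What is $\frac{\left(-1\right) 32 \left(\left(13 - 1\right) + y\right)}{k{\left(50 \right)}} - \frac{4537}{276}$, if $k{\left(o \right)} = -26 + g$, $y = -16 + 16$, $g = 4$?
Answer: $\frac{3085}{3036} \approx 1.0161$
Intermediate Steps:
$y = 0$
$k{\left(o \right)} = -22$ ($k{\left(o \right)} = -26 + 4 = -22$)
$\frac{\left(-1\right) 32 \left(\left(13 - 1\right) + y\right)}{k{\left(50 \right)}} - \frac{4537}{276} = \frac{\left(-1\right) 32 \left(\left(13 - 1\right) + 0\right)}{-22} - \frac{4537}{276} = - 32 \left(\left(13 - 1\right) + 0\right) \left(- \frac{1}{22}\right) - \frac{4537}{276} = - 32 \left(12 + 0\right) \left(- \frac{1}{22}\right) - \frac{4537}{276} = \left(-32\right) 12 \left(- \frac{1}{22}\right) - \frac{4537}{276} = \left(-384\right) \left(- \frac{1}{22}\right) - \frac{4537}{276} = \frac{192}{11} - \frac{4537}{276} = \frac{3085}{3036}$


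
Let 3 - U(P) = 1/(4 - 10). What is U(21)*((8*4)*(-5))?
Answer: -1520/3 ≈ -506.67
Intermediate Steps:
U(P) = 19/6 (U(P) = 3 - 1/(4 - 10) = 3 - 1/(-6) = 3 - 1*(-⅙) = 3 + ⅙ = 19/6)
U(21)*((8*4)*(-5)) = 19*((8*4)*(-5))/6 = 19*(32*(-5))/6 = (19/6)*(-160) = -1520/3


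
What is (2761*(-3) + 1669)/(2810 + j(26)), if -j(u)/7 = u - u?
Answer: -3307/1405 ≈ -2.3537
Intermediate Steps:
j(u) = 0 (j(u) = -7*(u - u) = -7*0 = 0)
(2761*(-3) + 1669)/(2810 + j(26)) = (2761*(-3) + 1669)/(2810 + 0) = (-8283 + 1669)/2810 = -6614*1/2810 = -3307/1405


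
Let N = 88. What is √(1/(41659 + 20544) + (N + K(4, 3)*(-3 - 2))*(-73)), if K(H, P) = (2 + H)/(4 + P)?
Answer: I*√1158620415534267/435421 ≈ 78.174*I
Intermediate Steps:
K(H, P) = (2 + H)/(4 + P)
√(1/(41659 + 20544) + (N + K(4, 3)*(-3 - 2))*(-73)) = √(1/(41659 + 20544) + (88 + ((2 + 4)/(4 + 3))*(-3 - 2))*(-73)) = √(1/62203 + (88 + (6/7)*(-5))*(-73)) = √(1/62203 + (88 - 30/7)*(-73)) = √(1/62203 + (586/7)*(-73)) = √(1/62203 - 42778/7) = √(-2660919927/435421) = I*√1158620415534267/435421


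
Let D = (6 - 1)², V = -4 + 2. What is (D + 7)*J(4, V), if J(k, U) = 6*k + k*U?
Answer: 512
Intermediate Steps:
V = -2
J(k, U) = 6*k + U*k
D = 25 (D = 5² = 25)
(D + 7)*J(4, V) = (25 + 7)*(4*(6 - 2)) = 32*(4*4) = 32*16 = 512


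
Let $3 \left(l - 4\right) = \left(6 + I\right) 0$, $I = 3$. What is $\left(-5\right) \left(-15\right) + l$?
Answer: $79$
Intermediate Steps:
$l = 4$ ($l = 4 + \frac{\left(6 + 3\right) 0}{3} = 4 + \frac{9 \cdot 0}{3} = 4 + \frac{1}{3} \cdot 0 = 4 + 0 = 4$)
$\left(-5\right) \left(-15\right) + l = \left(-5\right) \left(-15\right) + 4 = 75 + 4 = 79$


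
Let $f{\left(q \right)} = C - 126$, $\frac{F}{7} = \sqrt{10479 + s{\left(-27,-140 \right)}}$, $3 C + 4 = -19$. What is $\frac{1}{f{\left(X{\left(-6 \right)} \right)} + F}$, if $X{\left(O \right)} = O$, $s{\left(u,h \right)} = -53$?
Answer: $\frac{3}{11065} + \frac{63 \sqrt{10426}}{4437065} \approx 0.0017209$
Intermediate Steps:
$C = - \frac{23}{3}$ ($C = - \frac{4}{3} + \frac{1}{3} \left(-19\right) = - \frac{4}{3} - \frac{19}{3} = - \frac{23}{3} \approx -7.6667$)
$F = 7 \sqrt{10426}$ ($F = 7 \sqrt{10479 - 53} = 7 \sqrt{10426} \approx 714.75$)
$f{\left(q \right)} = - \frac{401}{3}$ ($f{\left(q \right)} = - \frac{23}{3} - 126 = - \frac{401}{3}$)
$\frac{1}{f{\left(X{\left(-6 \right)} \right)} + F} = \frac{1}{- \frac{401}{3} + 7 \sqrt{10426}}$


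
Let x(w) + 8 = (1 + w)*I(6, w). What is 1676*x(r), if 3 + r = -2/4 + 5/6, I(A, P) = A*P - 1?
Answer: 102236/3 ≈ 34079.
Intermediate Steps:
I(A, P) = -1 + A*P
r = -8/3 (r = -3 + (-2/4 + 5/6) = -3 + (-2*¼ + 5*(⅙)) = -3 + (-½ + ⅚) = -3 + ⅓ = -8/3 ≈ -2.6667)
x(w) = -8 + (1 + w)*(-1 + 6*w)
1676*x(r) = 1676*(-9 + 5*(-8/3) + 6*(-8/3)²) = 1676*(-9 - 40/3 + 6*(64/9)) = 1676*(-9 - 40/3 + 128/3) = 1676*(61/3) = 102236/3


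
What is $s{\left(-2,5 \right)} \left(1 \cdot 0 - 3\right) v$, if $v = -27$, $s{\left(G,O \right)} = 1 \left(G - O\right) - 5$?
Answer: $-972$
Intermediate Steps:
$s{\left(G,O \right)} = -5 + G - O$ ($s{\left(G,O \right)} = \left(G - O\right) - 5 = -5 + G - O$)
$s{\left(-2,5 \right)} \left(1 \cdot 0 - 3\right) v = \left(-5 - 2 - 5\right) \left(1 \cdot 0 - 3\right) \left(-27\right) = \left(-5 - 2 - 5\right) \left(0 - 3\right) \left(-27\right) = \left(-12\right) \left(-3\right) \left(-27\right) = 36 \left(-27\right) = -972$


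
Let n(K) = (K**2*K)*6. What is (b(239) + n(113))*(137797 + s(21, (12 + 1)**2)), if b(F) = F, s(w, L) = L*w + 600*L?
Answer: 2101602867266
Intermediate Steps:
n(K) = 6*K**3 (n(K) = K**3*6 = 6*K**3)
s(w, L) = 600*L + L*w
(b(239) + n(113))*(137797 + s(21, (12 + 1)**2)) = (239 + 6*113**3)*(137797 + (12 + 1)**2*(600 + 21)) = (239 + 6*1442897)*(137797 + 13**2*621) = (239 + 8657382)*(137797 + 169*621) = 8657621*(137797 + 104949) = 8657621*242746 = 2101602867266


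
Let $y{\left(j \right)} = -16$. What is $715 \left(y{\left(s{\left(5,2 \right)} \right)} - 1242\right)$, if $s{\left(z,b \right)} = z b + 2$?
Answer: $-899470$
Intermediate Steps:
$s{\left(z,b \right)} = 2 + b z$ ($s{\left(z,b \right)} = b z + 2 = 2 + b z$)
$715 \left(y{\left(s{\left(5,2 \right)} \right)} - 1242\right) = 715 \left(-16 - 1242\right) = 715 \left(-1258\right) = -899470$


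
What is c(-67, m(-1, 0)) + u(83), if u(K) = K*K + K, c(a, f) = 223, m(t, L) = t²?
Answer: 7195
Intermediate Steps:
u(K) = K + K² (u(K) = K² + K = K + K²)
c(-67, m(-1, 0)) + u(83) = 223 + 83*(1 + 83) = 223 + 83*84 = 223 + 6972 = 7195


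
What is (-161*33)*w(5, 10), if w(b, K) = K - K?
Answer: 0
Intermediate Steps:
w(b, K) = 0
(-161*33)*w(5, 10) = -161*33*0 = -5313*0 = 0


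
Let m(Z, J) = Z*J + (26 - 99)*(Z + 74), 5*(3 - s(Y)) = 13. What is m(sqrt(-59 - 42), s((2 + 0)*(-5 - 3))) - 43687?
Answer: -49089 - 363*I*sqrt(101)/5 ≈ -49089.0 - 729.62*I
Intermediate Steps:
s(Y) = 2/5 (s(Y) = 3 - 1/5*13 = 3 - 13/5 = 2/5)
m(Z, J) = -5402 - 73*Z + J*Z (m(Z, J) = J*Z - 73*(74 + Z) = J*Z + (-5402 - 73*Z) = -5402 - 73*Z + J*Z)
m(sqrt(-59 - 42), s((2 + 0)*(-5 - 3))) - 43687 = (-5402 - 73*sqrt(-59 - 42) + 2*sqrt(-59 - 42)/5) - 43687 = (-5402 - 73*I*sqrt(101) + 2*sqrt(-101)/5) - 43687 = (-5402 - 73*I*sqrt(101) + 2*(I*sqrt(101))/5) - 43687 = (-5402 - 73*I*sqrt(101) + 2*I*sqrt(101)/5) - 43687 = (-5402 - 363*I*sqrt(101)/5) - 43687 = -49089 - 363*I*sqrt(101)/5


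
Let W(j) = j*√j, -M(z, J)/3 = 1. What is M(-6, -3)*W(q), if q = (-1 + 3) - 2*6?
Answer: 30*I*√10 ≈ 94.868*I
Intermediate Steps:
M(z, J) = -3 (M(z, J) = -3*1 = -3)
q = -10 (q = 2 - 12 = -10)
W(j) = j^(3/2)
M(-6, -3)*W(q) = -(-30)*I*√10 = 30*I*√10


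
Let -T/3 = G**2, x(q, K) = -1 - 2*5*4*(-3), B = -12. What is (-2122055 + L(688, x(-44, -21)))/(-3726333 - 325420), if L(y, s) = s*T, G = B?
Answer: 2173463/4051753 ≈ 0.53643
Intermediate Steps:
G = -12
x(q, K) = 119 (x(q, K) = -1 - 40*(-3) = -1 - 2*(-60) = -1 + 120 = 119)
T = -432 (T = -3*(-12)**2 = -3*144 = -432)
L(y, s) = -432*s (L(y, s) = s*(-432) = -432*s)
(-2122055 + L(688, x(-44, -21)))/(-3726333 - 325420) = (-2122055 - 432*119)/(-3726333 - 325420) = (-2122055 - 51408)/(-4051753) = -2173463*(-1/4051753) = 2173463/4051753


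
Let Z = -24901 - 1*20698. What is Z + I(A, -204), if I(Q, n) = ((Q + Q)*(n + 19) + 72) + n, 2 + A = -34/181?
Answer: -8130791/181 ≈ -44922.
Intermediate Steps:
A = -396/181 (A = -2 - 34/181 = -396/181 ≈ -2.1878)
I(Q, n) = 72 + n + 2*Q*(19 + n) (I(Q, n) = ((2*Q)*(19 + n) + 72) + n = (2*Q*(19 + n) + 72) + n = (72 + 2*Q*(19 + n)) + n = 72 + n + 2*Q*(19 + n))
Z = -45599 (Z = -24901 - 20698 = -45599)
Z + I(A, -204) = -45599 + (72 - 204 + 38*(-396/181) + 2*(-396/181)*(-204)) = -45599 + (72 - 204 - 15048/181 + 161568/181) = -45599 + 122628/181 = -8130791/181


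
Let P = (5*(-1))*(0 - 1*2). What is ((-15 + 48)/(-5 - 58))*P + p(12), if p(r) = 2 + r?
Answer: 184/21 ≈ 8.7619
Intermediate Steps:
P = 10 (P = -5*(0 - 2) = -5*(-2) = 10)
((-15 + 48)/(-5 - 58))*P + p(12) = ((-15 + 48)/(-5 - 58))*10 + (2 + 12) = (33/(-63))*10 + 14 = (33*(-1/63))*10 + 14 = -11/21*10 + 14 = -110/21 + 14 = 184/21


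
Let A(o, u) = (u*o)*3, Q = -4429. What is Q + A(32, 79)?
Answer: 3155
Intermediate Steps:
A(o, u) = 3*o*u (A(o, u) = (o*u)*3 = 3*o*u)
Q + A(32, 79) = -4429 + 3*32*79 = -4429 + 7584 = 3155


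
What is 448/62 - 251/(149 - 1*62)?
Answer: 11707/2697 ≈ 4.3408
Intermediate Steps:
448/62 - 251/(149 - 1*62) = 448*(1/62) - 251/(149 - 62) = 224/31 - 251/87 = 11707/2697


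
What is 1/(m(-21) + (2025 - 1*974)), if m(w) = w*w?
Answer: 1/1492 ≈ 0.00067024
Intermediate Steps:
m(w) = w²
1/(m(-21) + (2025 - 1*974)) = 1/((-21)² + (2025 - 1*974)) = 1/(441 + (2025 - 974)) = 1/(441 + 1051) = 1/1492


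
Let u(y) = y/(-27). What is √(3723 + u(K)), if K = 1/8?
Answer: √4825002/36 ≈ 61.016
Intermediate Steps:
K = ⅛ ≈ 0.12500
u(y) = -y/27 (u(y) = y*(-1/27) = -y/27)
√(3723 + u(K)) = √(3723 - 1/27*⅛) = √(3723 - 1/216) = √(804167/216) = √4825002/36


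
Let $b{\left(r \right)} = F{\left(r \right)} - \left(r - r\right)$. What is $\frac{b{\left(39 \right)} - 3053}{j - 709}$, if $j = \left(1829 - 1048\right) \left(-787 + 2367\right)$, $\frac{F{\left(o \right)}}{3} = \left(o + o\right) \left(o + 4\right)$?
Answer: $\frac{7009}{1233271} \approx 0.0056833$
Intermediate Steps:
$F{\left(o \right)} = 6 o \left(4 + o\right)$ ($F{\left(o \right)} = 3 \left(o + o\right) \left(o + 4\right) = 3 \cdot 2 o \left(4 + o\right) = 6 o \left(4 + o\right)$)
$b{\left(r \right)} = 6 r \left(4 + r\right)$ ($b{\left(r \right)} = 6 r \left(4 + r\right) - \left(r - r\right) = 6 r \left(4 + r\right) - 0 = 6 r \left(4 + r\right) + 0 = 6 r \left(4 + r\right)$)
$j = 1233980$ ($j = 781 \cdot 1580 = 1233980$)
$\frac{b{\left(39 \right)} - 3053}{j - 709} = \frac{6 \cdot 39 \left(4 + 39\right) - 3053}{1233980 - 709} = \frac{6 \cdot 39 \cdot 43 - 3053}{1233271} = \left(10062 - 3053\right) \frac{1}{1233271} = 7009 \cdot \frac{1}{1233271} = \frac{7009}{1233271}$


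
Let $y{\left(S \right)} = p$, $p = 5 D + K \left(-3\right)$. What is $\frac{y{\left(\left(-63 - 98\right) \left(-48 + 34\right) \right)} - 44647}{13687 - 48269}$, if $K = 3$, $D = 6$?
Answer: $\frac{22313}{17291} \approx 1.2904$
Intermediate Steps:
$p = 21$ ($p = 5 \cdot 6 + 3 \left(-3\right) = 30 - 9 = 21$)
$y{\left(S \right)} = 21$
$\frac{y{\left(\left(-63 - 98\right) \left(-48 + 34\right) \right)} - 44647}{13687 - 48269} = \frac{21 - 44647}{13687 - 48269} = - \frac{44626}{-34582} = \left(-44626\right) \left(- \frac{1}{34582}\right) = \frac{22313}{17291}$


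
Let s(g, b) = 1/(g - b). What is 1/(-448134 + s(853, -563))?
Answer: -1416/634557743 ≈ -2.2315e-6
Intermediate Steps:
1/(-448134 + s(853, -563)) = 1/(-448134 - 1/(-563 - 1*853)) = 1/(-448134 - 1/(-563 - 853)) = 1/(-448134 - 1/(-1416)) = 1/(-448134 - 1*(-1/1416)) = 1/(-448134 + 1/1416) = 1/(-634557743/1416) = -1416/634557743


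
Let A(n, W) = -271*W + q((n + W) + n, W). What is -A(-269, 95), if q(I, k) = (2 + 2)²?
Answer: 25729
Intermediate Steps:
q(I, k) = 16 (q(I, k) = 4² = 16)
A(n, W) = 16 - 271*W (A(n, W) = -271*W + 16 = 16 - 271*W)
-A(-269, 95) = -(16 - 271*95) = -(16 - 25745) = -1*(-25729) = 25729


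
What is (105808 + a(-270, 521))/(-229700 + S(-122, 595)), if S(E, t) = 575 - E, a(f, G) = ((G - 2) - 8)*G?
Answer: -372039/229003 ≈ -1.6246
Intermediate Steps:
a(f, G) = G*(-10 + G) (a(f, G) = ((-2 + G) - 8)*G = (-10 + G)*G = G*(-10 + G))
(105808 + a(-270, 521))/(-229700 + S(-122, 595)) = (105808 + 521*(-10 + 521))/(-229700 + (575 - 1*(-122))) = (105808 + 521*511)/(-229700 + (575 + 122)) = (105808 + 266231)/(-229700 + 697) = 372039/(-229003) = 372039*(-1/229003) = -372039/229003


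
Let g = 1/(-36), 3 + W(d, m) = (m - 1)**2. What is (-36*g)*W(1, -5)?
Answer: 33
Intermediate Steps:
W(d, m) = -3 + (-1 + m)**2 (W(d, m) = -3 + (m - 1)**2 = -3 + (-1 + m)**2)
g = -1/36 ≈ -0.027778
(-36*g)*W(1, -5) = (-36*(-1/36))*(-3 + (-1 - 5)**2) = 1*(-3 + (-6)**2) = 1*(-3 + 36) = 1*33 = 33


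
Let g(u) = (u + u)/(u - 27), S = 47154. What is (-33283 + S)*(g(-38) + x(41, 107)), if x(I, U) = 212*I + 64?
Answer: 607353472/5 ≈ 1.2147e+8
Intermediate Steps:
x(I, U) = 64 + 212*I
g(u) = 2*u/(-27 + u) (g(u) = (2*u)/(-27 + u) = 2*u/(-27 + u))
(-33283 + S)*(g(-38) + x(41, 107)) = (-33283 + 47154)*(2*(-38)/(-27 - 38) + (64 + 212*41)) = 13871*(2*(-38)/(-65) + (64 + 8692)) = 13871*(2*(-38)*(-1/65) + 8756) = 13871*(76/65 + 8756) = 13871*(569216/65) = 607353472/5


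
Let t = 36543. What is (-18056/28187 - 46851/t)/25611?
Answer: -220045505/2931143495839 ≈ -7.5072e-5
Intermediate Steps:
(-18056/28187 - 46851/t)/25611 = (-18056/28187 - 46851/36543)/25611 = (-18056*1/28187 - 46851*1/36543)*(1/25611) = (-18056/28187 - 15617/12181)*(1/25611) = -660136515/343345847*1/25611 = -220045505/2931143495839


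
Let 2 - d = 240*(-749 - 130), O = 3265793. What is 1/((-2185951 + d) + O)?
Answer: 1/1290804 ≈ 7.7471e-7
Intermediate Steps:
d = 210962 (d = 2 - 240*(-749 - 130) = 2 - 240*(-879) = 2 - 1*(-210960) = 2 + 210960 = 210962)
1/((-2185951 + d) + O) = 1/((-2185951 + 210962) + 3265793) = 1/(-1974989 + 3265793) = 1/1290804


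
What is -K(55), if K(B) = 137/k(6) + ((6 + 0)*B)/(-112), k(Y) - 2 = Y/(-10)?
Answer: -5315/56 ≈ -94.911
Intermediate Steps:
k(Y) = 2 - Y/10 (k(Y) = 2 + Y/(-10) = 2 + Y*(-⅒) = 2 - Y/10)
K(B) = 685/7 - 3*B/56 (K(B) = 137/(2 - ⅒*6) + ((6 + 0)*B)/(-112) = 137/(2 - ⅗) + (6*B)*(-1/112) = 137/(7/5) - 3*B/56 = 137*(5/7) - 3*B/56 = 685/7 - 3*B/56)
-K(55) = -(685/7 - 3/56*55) = -(685/7 - 165/56) = -1*5315/56 = -5315/56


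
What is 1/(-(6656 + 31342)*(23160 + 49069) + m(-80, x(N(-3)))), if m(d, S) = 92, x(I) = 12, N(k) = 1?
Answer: -1/2744557450 ≈ -3.6436e-10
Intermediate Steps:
1/(-(6656 + 31342)*(23160 + 49069) + m(-80, x(N(-3)))) = 1/(-(6656 + 31342)*(23160 + 49069) + 92) = 1/(-37998*72229 + 92) = 1/(-1*2744557542 + 92) = 1/(-2744557542 + 92) = 1/(-2744557450) = -1/2744557450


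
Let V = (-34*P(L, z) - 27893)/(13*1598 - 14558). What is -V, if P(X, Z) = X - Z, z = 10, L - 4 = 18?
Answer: 4043/888 ≈ 4.5529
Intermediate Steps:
L = 22 (L = 4 + 18 = 22)
V = -4043/888 (V = (-34*(22 - 1*10) - 27893)/(13*1598 - 14558) = (-34*(22 - 10) - 27893)/(20774 - 14558) = (-34*12 - 27893)/6216 = (-408 - 27893)*(1/6216) = -28301*1/6216 = -4043/888 ≈ -4.5529)
-V = -1*(-4043/888) = 4043/888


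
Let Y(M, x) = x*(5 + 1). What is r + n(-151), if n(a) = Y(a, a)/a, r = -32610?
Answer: -32604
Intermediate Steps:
Y(M, x) = 6*x (Y(M, x) = x*6 = 6*x)
n(a) = 6 (n(a) = (6*a)/a = 6)
r + n(-151) = -32610 + 6 = -32604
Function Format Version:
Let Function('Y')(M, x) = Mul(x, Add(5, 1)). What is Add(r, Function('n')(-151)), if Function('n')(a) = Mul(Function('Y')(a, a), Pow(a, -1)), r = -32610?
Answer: -32604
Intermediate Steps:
Function('Y')(M, x) = Mul(6, x) (Function('Y')(M, x) = Mul(x, 6) = Mul(6, x))
Function('n')(a) = 6 (Function('n')(a) = Mul(Mul(6, a), Pow(a, -1)) = 6)
Add(r, Function('n')(-151)) = Add(-32610, 6) = -32604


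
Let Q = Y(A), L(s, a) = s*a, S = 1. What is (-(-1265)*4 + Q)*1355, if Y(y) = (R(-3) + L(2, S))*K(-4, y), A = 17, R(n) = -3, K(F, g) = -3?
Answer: 6860365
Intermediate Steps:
L(s, a) = a*s
Y(y) = 3 (Y(y) = (-3 + 1*2)*(-3) = (-3 + 2)*(-3) = -1*(-3) = 3)
Q = 3
(-(-1265)*4 + Q)*1355 = (-(-1265)*4 + 3)*1355 = (-253*(-20) + 3)*1355 = (5060 + 3)*1355 = 5063*1355 = 6860365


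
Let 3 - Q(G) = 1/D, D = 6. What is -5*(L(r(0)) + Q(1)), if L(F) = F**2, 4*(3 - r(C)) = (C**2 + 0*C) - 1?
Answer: -3215/48 ≈ -66.979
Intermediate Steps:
Q(G) = 17/6 (Q(G) = 3 - 1/6 = 17/6)
r(C) = 13/4 - C**2/4 (r(C) = 3 - ((C**2 + 0*C) - 1)/4 = 3 - ((C**2 + 0) - 1)/4 = 3 - (C**2 - 1)/4 = 3 - (-1 + C**2)/4 = 3 + (1/4 - C**2/4) = 13/4 - C**2/4)
-5*(L(r(0)) + Q(1)) = -5*((13/4 - 1/4*0**2)**2 + 17/6) = -5*((13/4 - 1/4*0)**2 + 17/6) = -5*((13/4 + 0)**2 + 17/6) = -5*((13/4)**2 + 17/6) = -5*(169/16 + 17/6) = -5*643/48 = -3215/48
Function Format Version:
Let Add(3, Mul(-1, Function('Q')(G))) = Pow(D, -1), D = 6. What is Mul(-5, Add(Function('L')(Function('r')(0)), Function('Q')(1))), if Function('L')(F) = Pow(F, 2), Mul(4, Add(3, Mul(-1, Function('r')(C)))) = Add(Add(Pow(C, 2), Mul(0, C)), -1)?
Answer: Rational(-3215, 48) ≈ -66.979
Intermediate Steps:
Function('Q')(G) = Rational(17, 6) (Function('Q')(G) = Add(3, Mul(-1, Pow(6, -1))) = Add(3, Mul(-1, Rational(1, 6))) = Add(3, Rational(-1, 6)) = Rational(17, 6))
Function('r')(C) = Add(Rational(13, 4), Mul(Rational(-1, 4), Pow(C, 2))) (Function('r')(C) = Add(3, Mul(Rational(-1, 4), Add(Add(Pow(C, 2), Mul(0, C)), -1))) = Add(3, Mul(Rational(-1, 4), Add(Add(Pow(C, 2), 0), -1))) = Add(3, Mul(Rational(-1, 4), Add(Pow(C, 2), -1))) = Add(3, Mul(Rational(-1, 4), Add(-1, Pow(C, 2)))) = Add(3, Add(Rational(1, 4), Mul(Rational(-1, 4), Pow(C, 2)))) = Add(Rational(13, 4), Mul(Rational(-1, 4), Pow(C, 2))))
Mul(-5, Add(Function('L')(Function('r')(0)), Function('Q')(1))) = Mul(-5, Add(Pow(Add(Rational(13, 4), Mul(Rational(-1, 4), Pow(0, 2))), 2), Rational(17, 6))) = Mul(-5, Add(Pow(Add(Rational(13, 4), Mul(Rational(-1, 4), 0)), 2), Rational(17, 6))) = Mul(-5, Add(Pow(Add(Rational(13, 4), 0), 2), Rational(17, 6))) = Mul(-5, Add(Pow(Rational(13, 4), 2), Rational(17, 6))) = Mul(-5, Add(Rational(169, 16), Rational(17, 6))) = Mul(-5, Rational(643, 48)) = Rational(-3215, 48)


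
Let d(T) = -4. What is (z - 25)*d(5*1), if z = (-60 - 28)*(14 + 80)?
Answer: 33188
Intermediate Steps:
z = -8272 (z = -88*94 = -8272)
(z - 25)*d(5*1) = (-8272 - 25)*(-4) = -8297*(-4) = 33188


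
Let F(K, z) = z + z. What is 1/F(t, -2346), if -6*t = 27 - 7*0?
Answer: -1/4692 ≈ -0.00021313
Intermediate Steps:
t = -9/2 (t = -(27 - 7*0)/6 = -(27 + 0)/6 = -⅙*27 = -9/2 ≈ -4.5000)
F(K, z) = 2*z
1/F(t, -2346) = 1/(2*(-2346)) = 1/(-4692) = -1/4692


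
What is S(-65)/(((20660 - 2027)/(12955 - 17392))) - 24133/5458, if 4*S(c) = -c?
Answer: -562132541/67799276 ≈ -8.2911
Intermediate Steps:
S(c) = -c/4 (S(c) = (-c)/4 = -c/4)
S(-65)/(((20660 - 2027)/(12955 - 17392))) - 24133/5458 = (-1/4*(-65))/(((20660 - 2027)/(12955 - 17392))) - 24133/5458 = 65/(4*((18633/(-4437)))) - 24133*1/5458 = 65/(4*((18633*(-1/4437)))) - 24133/5458 = 65/(4*(-6211/1479)) - 24133/5458 = (65/4)*(-1479/6211) - 24133/5458 = -96135/24844 - 24133/5458 = -562132541/67799276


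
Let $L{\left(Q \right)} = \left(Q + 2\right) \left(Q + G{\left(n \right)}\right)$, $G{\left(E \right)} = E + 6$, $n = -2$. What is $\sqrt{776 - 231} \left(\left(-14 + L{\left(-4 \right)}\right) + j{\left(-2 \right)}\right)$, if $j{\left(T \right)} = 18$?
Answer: $4 \sqrt{545} \approx 93.381$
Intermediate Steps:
$G{\left(E \right)} = 6 + E$
$L{\left(Q \right)} = \left(2 + Q\right) \left(4 + Q\right)$ ($L{\left(Q \right)} = \left(Q + 2\right) \left(Q + \left(6 - 2\right)\right) = \left(2 + Q\right) \left(Q + 4\right) = \left(2 + Q\right) \left(4 + Q\right)$)
$\sqrt{776 - 231} \left(\left(-14 + L{\left(-4 \right)}\right) + j{\left(-2 \right)}\right) = \sqrt{776 - 231} \left(\left(-14 + \left(8 + \left(-4\right)^{2} + 6 \left(-4\right)\right)\right) + 18\right) = \sqrt{545} \left(\left(-14 + \left(8 + 16 - 24\right)\right) + 18\right) = \sqrt{545} \left(\left(-14 + 0\right) + 18\right) = \sqrt{545} \left(-14 + 18\right) = \sqrt{545} \cdot 4 = 4 \sqrt{545}$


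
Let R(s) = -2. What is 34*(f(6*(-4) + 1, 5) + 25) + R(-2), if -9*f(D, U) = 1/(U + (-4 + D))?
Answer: 83969/99 ≈ 848.17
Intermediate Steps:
f(D, U) = -1/(9*(-4 + D + U)) (f(D, U) = -1/(9*(U + (-4 + D))) = -1/(9*(-4 + D + U)))
34*(f(6*(-4) + 1, 5) + 25) + R(-2) = 34*(-1/(-36 + 9*(6*(-4) + 1) + 9*5) + 25) - 2 = 34*(-1/(-36 + 9*(-24 + 1) + 45) + 25) - 2 = 34*(-1/(-36 + 9*(-23) + 45) + 25) - 2 = 34*(-1/(-36 - 207 + 45) + 25) - 2 = 34*(-1/(-198) + 25) - 2 = 34*(-1*(-1/198) + 25) - 2 = 34*(1/198 + 25) - 2 = 34*(4951/198) - 2 = 84167/99 - 2 = 83969/99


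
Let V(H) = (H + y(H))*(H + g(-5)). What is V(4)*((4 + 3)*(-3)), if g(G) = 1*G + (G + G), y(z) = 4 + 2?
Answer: 2310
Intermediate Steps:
y(z) = 6
g(G) = 3*G (g(G) = G + 2*G = 3*G)
V(H) = (-15 + H)*(6 + H) (V(H) = (H + 6)*(H + 3*(-5)) = (6 + H)*(H - 15) = (6 + H)*(-15 + H) = (-15 + H)*(6 + H))
V(4)*((4 + 3)*(-3)) = (-90 + 4² - 9*4)*((4 + 3)*(-3)) = (-90 + 16 - 36)*(7*(-3)) = -110*(-21) = 2310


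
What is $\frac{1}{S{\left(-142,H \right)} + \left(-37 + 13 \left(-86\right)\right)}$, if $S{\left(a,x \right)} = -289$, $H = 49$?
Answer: $- \frac{1}{1444} \approx -0.00069252$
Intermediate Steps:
$\frac{1}{S{\left(-142,H \right)} + \left(-37 + 13 \left(-86\right)\right)} = \frac{1}{-289 + \left(-37 + 13 \left(-86\right)\right)} = \frac{1}{-289 - 1155} = \frac{1}{-1444} = - \frac{1}{1444}$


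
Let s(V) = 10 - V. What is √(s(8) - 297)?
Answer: I*√295 ≈ 17.176*I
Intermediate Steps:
√(s(8) - 297) = √((10 - 1*8) - 297) = √((10 - 8) - 297) = √(2 - 297) = √(-295) = I*√295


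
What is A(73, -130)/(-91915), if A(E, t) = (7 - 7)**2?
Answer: 0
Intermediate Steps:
A(E, t) = 0 (A(E, t) = 0**2 = 0)
A(73, -130)/(-91915) = 0/(-91915) = 0*(-1/91915) = 0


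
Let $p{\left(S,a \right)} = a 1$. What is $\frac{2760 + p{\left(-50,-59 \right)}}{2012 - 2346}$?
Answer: $- \frac{2701}{334} \approx -8.0868$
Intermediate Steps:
$p{\left(S,a \right)} = a$
$\frac{2760 + p{\left(-50,-59 \right)}}{2012 - 2346} = \frac{2760 - 59}{2012 - 2346} = \frac{2701}{-334} = 2701 \left(- \frac{1}{334}\right) = - \frac{2701}{334}$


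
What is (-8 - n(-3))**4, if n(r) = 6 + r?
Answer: 14641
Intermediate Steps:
(-8 - n(-3))**4 = (-8 - (6 - 3))**4 = (-8 - 1*3)**4 = (-8 - 3)**4 = (-11)**4 = 14641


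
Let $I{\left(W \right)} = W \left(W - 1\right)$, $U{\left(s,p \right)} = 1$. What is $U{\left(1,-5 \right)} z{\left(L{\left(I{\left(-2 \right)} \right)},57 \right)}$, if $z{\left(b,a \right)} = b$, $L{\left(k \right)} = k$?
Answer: $6$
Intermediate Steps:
$I{\left(W \right)} = W \left(-1 + W\right)$
$U{\left(1,-5 \right)} z{\left(L{\left(I{\left(-2 \right)} \right)},57 \right)} = 1 \left(- 2 \left(-1 - 2\right)\right) = 1 \left(\left(-2\right) \left(-3\right)\right) = 1 \cdot 6 = 6$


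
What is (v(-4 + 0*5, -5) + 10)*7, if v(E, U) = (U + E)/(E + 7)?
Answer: 49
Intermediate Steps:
v(E, U) = (E + U)/(7 + E)
(v(-4 + 0*5, -5) + 10)*7 = (((-4 + 0*5) - 5)/(7 + (-4 + 0*5)) + 10)*7 = (((-4 + 0) - 5)/(7 + (-4 + 0)) + 10)*7 = ((-4 - 5)/(7 - 4) + 10)*7 = (-9/3 + 10)*7 = ((1/3)*(-9) + 10)*7 = (-3 + 10)*7 = 7*7 = 49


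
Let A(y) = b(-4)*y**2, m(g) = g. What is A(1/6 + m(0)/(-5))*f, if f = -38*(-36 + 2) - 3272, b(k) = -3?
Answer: 165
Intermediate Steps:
A(y) = -3*y**2
f = -1980 (f = -38*(-34) - 3272 = 1292 - 3272 = -1980)
A(1/6 + m(0)/(-5))*f = -3*(1/6 + 0/(-5))**2*(-1980) = -3*(1*(1/6) + 0*(-1/5))**2*(-1980) = -3*(1/6 + 0)**2*(-1980) = -3*(1/6)**2*(-1980) = -3*1/36*(-1980) = -1/12*(-1980) = 165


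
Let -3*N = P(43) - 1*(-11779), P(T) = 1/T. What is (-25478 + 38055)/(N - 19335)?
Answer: -1622433/3000713 ≈ -0.54068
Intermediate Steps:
N = -506498/129 (N = -(1/43 - 1*(-11779))/3 = -(1/43 + 11779)/3 = -⅓*506498/43 = -506498/129 ≈ -3926.3)
(-25478 + 38055)/(N - 19335) = (-25478 + 38055)/(-506498/129 - 19335) = 12577/(-3000713/129) = 12577*(-129/3000713) = -1622433/3000713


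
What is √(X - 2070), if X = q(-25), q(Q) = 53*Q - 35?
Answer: 7*I*√70 ≈ 58.566*I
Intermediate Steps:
q(Q) = -35 + 53*Q
X = -1360 (X = -35 + 53*(-25) = -35 - 1325 = -1360)
√(X - 2070) = √(-1360 - 2070) = √(-3430) = 7*I*√70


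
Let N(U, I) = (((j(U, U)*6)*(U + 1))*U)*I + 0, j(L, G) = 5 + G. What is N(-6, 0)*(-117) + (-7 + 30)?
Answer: 23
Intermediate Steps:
N(U, I) = I*U*(1 + U)*(30 + 6*U) (N(U, I) = ((((5 + U)*6)*(U + 1))*U)*I + 0 = (((30 + 6*U)*(1 + U))*U)*I + 0 = (((1 + U)*(30 + 6*U))*U)*I + 0 = (U*(1 + U)*(30 + 6*U))*I + 0 = I*U*(1 + U)*(30 + 6*U) + 0 = I*U*(1 + U)*(30 + 6*U))
N(-6, 0)*(-117) + (-7 + 30) = (6*0*(-6)*(1 - 6)*(5 - 6))*(-117) + (-7 + 30) = (6*0*(-6)*(-5)*(-1))*(-117) + 23 = 0*(-117) + 23 = 0 + 23 = 23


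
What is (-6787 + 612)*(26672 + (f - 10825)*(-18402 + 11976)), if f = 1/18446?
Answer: -3963184444006775/9223 ≈ -4.2971e+11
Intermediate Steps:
f = 1/18446 ≈ 5.4212e-5
(-6787 + 612)*(26672 + (f - 10825)*(-18402 + 11976)) = (-6787 + 612)*(26672 + (1/18446 - 10825)*(-18402 + 11976)) = -6175*(26672 - 199677949/18446*(-6426)) = -6175*(26672 + 641565250137/9223) = -6175*641811245993/9223 = -3963184444006775/9223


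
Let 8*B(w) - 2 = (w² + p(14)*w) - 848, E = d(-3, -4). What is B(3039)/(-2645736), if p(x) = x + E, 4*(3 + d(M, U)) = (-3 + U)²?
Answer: -12407109/28221184 ≈ -0.43964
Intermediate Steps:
d(M, U) = -3 + (-3 + U)²/4
E = 37/4 (E = -3 + (-3 - 4)²/4 = -3 + (¼)*(-7)² = -3 + (¼)*49 = -3 + 49/4 = 37/4 ≈ 9.2500)
p(x) = 37/4 + x (p(x) = x + 37/4 = 37/4 + x)
B(w) = -423/4 + w²/8 + 93*w/32 (B(w) = ¼ + ((w² + (37/4 + 14)*w) - 848)/8 = ¼ + ((w² + 93*w/4) - 848)/8 = ¼ + (-848 + w² + 93*w/4)/8 = ¼ + (-106 + w²/8 + 93*w/32) = -423/4 + w²/8 + 93*w/32)
B(3039)/(-2645736) = (-423/4 + (⅛)*3039² + (93/32)*3039)/(-2645736) = (-423/4 + (⅛)*9235521 + 282627/32)*(-1/2645736) = (-423/4 + 9235521/8 + 282627/32)*(-1/2645736) = (37221327/32)*(-1/2645736) = -12407109/28221184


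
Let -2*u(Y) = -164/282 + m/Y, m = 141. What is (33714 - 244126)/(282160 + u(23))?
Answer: -1364732232/1830071765 ≈ -0.74573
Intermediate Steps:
u(Y) = 41/141 - 141/(2*Y) (u(Y) = -(-164/282 + 141/Y)/2 = -(-164*1/282 + 141/Y)/2 = -(-82/141 + 141/Y)/2 = 41/141 - 141/(2*Y))
(33714 - 244126)/(282160 + u(23)) = (33714 - 244126)/(282160 + (1/282)*(-19881 + 82*23)/23) = -210412/(282160 + (1/282)*(1/23)*(-19881 + 1886)) = -210412/(282160 + (1/282)*(1/23)*(-17995)) = -210412/(282160 - 17995/6486) = -210412/1830071765/6486 = -210412*6486/1830071765 = -1364732232/1830071765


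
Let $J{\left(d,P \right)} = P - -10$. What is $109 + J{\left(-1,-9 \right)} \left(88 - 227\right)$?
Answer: $-30$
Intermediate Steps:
$J{\left(d,P \right)} = 10 + P$ ($J{\left(d,P \right)} = P + 10 = 10 + P$)
$109 + J{\left(-1,-9 \right)} \left(88 - 227\right) = 109 + \left(10 - 9\right) \left(88 - 227\right) = 109 + 1 \left(-139\right) = 109 - 139 = -30$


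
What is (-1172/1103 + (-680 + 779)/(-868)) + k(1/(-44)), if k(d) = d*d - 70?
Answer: -32981830781/463383536 ≈ -71.176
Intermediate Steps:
k(d) = -70 + d² (k(d) = d² - 70 = -70 + d²)
(-1172/1103 + (-680 + 779)/(-868)) + k(1/(-44)) = (-1172/1103 + (-680 + 779)/(-868)) + (-70 + (1/(-44))²) = (-1172*1/1103 + 99*(-1/868)) + (-70 + (-1/44)²) = (-1172/1103 - 99/868) + (-70 + 1/1936) = -1126493/957404 - 135519/1936 = -32981830781/463383536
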